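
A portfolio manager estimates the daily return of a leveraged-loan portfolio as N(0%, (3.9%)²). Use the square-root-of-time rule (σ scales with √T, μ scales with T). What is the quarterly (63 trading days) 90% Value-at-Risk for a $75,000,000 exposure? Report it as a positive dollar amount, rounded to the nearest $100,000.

$29,800,000

At 90%, z = 1.282.
σ_{63d} = 3.9% × √63 = 30.955%.
VaR = 1.282 × 30.955% = 39.684%.
On $75,000,000: 0.39684 × $75,000,000 = $29,763,000.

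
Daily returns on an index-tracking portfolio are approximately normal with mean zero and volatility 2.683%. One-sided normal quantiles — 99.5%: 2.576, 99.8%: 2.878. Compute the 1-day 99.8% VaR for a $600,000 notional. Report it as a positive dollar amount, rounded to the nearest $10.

$46,330

VaR = z·σ = 2.878 × 2.683% = 7.722%.
On $600,000: 0.07722 × $600,000 = $46,332.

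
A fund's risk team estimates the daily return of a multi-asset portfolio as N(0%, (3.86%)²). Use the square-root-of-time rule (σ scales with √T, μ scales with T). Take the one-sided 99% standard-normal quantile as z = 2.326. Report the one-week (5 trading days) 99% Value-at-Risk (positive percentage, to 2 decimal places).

σ_{5d} = 3.86% × √5 = 8.631%.
VaR = 2.326 × 8.631% = 20.076%.

20.08%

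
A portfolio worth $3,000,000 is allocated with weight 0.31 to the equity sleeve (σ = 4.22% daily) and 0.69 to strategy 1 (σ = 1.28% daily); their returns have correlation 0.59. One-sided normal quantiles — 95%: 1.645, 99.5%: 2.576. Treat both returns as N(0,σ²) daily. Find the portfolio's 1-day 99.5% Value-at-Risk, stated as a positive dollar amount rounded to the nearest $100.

$151,700

σ_p² = 0.31²·4.22² + 0.69²·1.28² + 2·0.59·0.31·0.69·4.22·1.28 = 3.8548 (%²).
σ_p = √3.8548 = 1.963%.
VaR = 2.576 × 1.963% = 5.057%; on $3,000,000 that is $151,710.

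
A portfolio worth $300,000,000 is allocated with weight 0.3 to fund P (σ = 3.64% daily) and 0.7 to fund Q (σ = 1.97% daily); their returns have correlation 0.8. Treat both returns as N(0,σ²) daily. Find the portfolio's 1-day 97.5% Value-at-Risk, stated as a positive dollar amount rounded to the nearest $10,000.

σ_p² = 0.3²·3.64² + 0.7²·1.97² + 2·0.8·0.3·0.7·3.64·1.97 = 5.5035 (%²).
σ_p = √5.5035 = 2.346%.
At 97.5%, z = 1.960.
VaR = 1.960 × 2.346% = 4.598%; on $300,000,000 that is $13,794,000.

$13,790,000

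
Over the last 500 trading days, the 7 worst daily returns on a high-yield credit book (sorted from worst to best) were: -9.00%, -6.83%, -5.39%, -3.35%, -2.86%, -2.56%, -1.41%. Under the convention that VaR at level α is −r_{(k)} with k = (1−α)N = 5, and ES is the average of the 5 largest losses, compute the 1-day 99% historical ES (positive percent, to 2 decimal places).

5.49%

The 5 worst returns sum to -27.43%.
ES = −(-27.43%) / 5 = 5.486% ≈ 5.49%.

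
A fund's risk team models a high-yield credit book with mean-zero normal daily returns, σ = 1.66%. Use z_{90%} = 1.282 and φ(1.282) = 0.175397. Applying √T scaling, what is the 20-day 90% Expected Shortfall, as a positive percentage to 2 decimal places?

σ_{20d} = 1.66% × √20 = 7.424%.
ES multiplier = φ(z)/(1−α) = 0.175397/0.1 = 1.754.
ES = 7.424% × 1.754 = 13.022%.

13.02%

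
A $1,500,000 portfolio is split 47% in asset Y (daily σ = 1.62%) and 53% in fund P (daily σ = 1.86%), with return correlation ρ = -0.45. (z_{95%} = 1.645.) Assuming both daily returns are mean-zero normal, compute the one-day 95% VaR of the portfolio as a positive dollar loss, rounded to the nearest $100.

$23,100

σ_p² = 0.47²·1.62² + 0.53²·1.86² + 2·-0.45·0.47·0.53·1.62·1.86 = 0.8760 (%²).
σ_p = √0.8760 = 0.936%.
VaR = 1.645 × 0.936% = 1.540%; on $1,500,000 that is $23,100.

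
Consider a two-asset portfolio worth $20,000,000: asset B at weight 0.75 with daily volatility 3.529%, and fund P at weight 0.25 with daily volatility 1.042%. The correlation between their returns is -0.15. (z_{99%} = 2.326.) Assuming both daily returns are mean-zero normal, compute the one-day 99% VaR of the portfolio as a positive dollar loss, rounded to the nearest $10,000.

$1,220,000

σ_p² = 0.75²·3.529² + 0.25²·1.042² + 2·-0.15·0.75·0.25·3.529·1.042 = 6.8663 (%²).
σ_p = √6.8663 = 2.620%.
VaR = 2.326 × 2.620% = 6.094%; on $20,000,000 that is $1,218,800.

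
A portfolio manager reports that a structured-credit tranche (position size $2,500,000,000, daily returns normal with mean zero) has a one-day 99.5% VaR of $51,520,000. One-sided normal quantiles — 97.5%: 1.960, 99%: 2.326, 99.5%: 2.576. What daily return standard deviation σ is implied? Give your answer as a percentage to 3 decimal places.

0.800%

VaR as a fraction: $51,520,000 / $2,500,000,000 = 2.061%.
σ = VaR / z = 2.061% / 2.576 = 0.800%.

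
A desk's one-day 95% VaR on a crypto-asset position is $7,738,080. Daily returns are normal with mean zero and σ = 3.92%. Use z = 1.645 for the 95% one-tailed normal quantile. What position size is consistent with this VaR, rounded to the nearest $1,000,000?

$120,000,000

VaR as a fraction of value: z·σ = 1.645 × 3.92% = 6.4484%.
Position = $7,738,080 / 0.064484 = $120,000,000.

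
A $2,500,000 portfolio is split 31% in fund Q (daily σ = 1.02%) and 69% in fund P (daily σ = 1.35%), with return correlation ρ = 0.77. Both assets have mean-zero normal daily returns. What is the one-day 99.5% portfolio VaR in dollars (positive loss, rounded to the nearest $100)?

$76,800

σ_p² = 0.31²·1.02² + 0.69²·1.35² + 2·0.77·0.31·0.69·1.02·1.35 = 1.4213 (%²).
σ_p = √1.4213 = 1.192%.
At 99.5%, z = 2.576.
VaR = 2.576 × 1.192% = 3.071%; on $2,500,000 that is $76,775.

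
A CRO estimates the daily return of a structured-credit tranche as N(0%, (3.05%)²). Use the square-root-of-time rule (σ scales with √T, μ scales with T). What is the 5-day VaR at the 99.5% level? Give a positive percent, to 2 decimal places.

At 99.5%, z = 2.576.
σ_{5d} = 3.05% × √5 = 6.820%.
VaR = 2.576 × 6.820% = 17.568%.

17.57%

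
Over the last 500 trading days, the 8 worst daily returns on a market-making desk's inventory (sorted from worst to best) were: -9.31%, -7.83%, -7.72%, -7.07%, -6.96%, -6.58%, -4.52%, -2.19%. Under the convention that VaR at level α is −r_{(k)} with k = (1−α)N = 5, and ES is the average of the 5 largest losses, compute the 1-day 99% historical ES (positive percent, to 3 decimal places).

The 5 worst returns sum to -38.89%.
ES = −(-38.89%) / 5 = 7.778%.

7.778%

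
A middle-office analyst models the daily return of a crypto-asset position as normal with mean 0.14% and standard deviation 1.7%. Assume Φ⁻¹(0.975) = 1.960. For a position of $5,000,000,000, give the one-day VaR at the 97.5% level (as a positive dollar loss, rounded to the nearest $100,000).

VaR = −μ + z·σ = −(0.14%) + 1.960 × 1.7% = 3.192%.
On $5,000,000,000: 0.03192 × $5,000,000,000 = $159,600,000.

$159,600,000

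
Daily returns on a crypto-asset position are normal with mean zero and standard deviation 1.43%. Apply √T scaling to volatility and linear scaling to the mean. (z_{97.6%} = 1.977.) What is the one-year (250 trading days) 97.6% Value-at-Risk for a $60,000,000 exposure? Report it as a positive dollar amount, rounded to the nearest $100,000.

σ_{250d} = 1.43% × √250 = 22.610%.
VaR = 1.977 × 22.610% = 44.700%.
On $60,000,000: 0.44700 × $60,000,000 = $26,820,000.

$26,800,000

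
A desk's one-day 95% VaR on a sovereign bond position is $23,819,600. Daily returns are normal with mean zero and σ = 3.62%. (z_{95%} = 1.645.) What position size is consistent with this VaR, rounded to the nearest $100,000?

$400,000,000

VaR as a fraction of value: z·σ = 1.645 × 3.62% = 5.9549%.
Position = $23,819,600 / 0.059549 = $400,000,000.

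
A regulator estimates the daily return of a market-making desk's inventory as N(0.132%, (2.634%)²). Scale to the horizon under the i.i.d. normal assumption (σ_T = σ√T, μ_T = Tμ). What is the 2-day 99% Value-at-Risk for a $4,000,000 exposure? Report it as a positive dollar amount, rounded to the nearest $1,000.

$336,000

At 99%, z = 2.326.
σ_{2d} = 2.634% × √2 = 3.725%; μ_{2d} = 2 × 0.132% = 0.264%.
VaR = −(0.264%) + 2.326 × 3.725% = 8.400%.
On $4,000,000: 0.08400 × $4,000,000 = $336,000.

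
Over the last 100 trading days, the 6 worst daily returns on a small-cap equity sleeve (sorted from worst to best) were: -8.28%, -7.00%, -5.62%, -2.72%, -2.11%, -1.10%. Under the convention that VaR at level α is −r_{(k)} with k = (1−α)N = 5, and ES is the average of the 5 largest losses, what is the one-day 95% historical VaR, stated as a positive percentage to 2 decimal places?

2.11%

k = 5; the 5th lowest return is -2.11%, so VaR = 2.11%.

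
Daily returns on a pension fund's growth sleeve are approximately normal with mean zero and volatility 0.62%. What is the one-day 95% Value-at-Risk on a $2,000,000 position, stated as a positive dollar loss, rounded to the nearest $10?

$20,400

At 95% one-sided, z = 1.645.
VaR = z·σ = 1.645 × 0.62% = 1.020%.
On $2,000,000: 0.01020 × $2,000,000 = $20,400.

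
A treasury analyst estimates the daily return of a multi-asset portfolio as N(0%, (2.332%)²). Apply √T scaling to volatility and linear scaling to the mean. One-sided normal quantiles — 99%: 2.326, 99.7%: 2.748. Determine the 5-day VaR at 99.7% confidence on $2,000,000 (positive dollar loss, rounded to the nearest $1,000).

σ_{5d} = 2.332% × √5 = 5.215%.
VaR = 2.748 × 5.215% = 14.331%.
On $2,000,000: 0.14331 × $2,000,000 = $286,620.

$287,000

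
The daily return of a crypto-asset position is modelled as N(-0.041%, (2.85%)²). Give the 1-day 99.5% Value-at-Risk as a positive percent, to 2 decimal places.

At 99.5% one-sided, z = 2.576.
VaR = −μ + z·σ = −(-0.041%) + 2.576 × 2.85% = 7.383%.

7.38%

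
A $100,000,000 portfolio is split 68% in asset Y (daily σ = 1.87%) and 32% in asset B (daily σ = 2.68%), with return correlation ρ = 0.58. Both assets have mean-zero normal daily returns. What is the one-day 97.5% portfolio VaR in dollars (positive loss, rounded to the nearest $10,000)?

σ_p² = 0.68²·1.87² + 0.32²·2.68² + 2·0.58·0.68·0.32·1.87·2.68 = 3.6175 (%²).
σ_p = √3.6175 = 1.902%.
At 97.5%, z = 1.960.
VaR = 1.960 × 1.902% = 3.728%; on $100,000,000 that is $3,728,000.

$3,730,000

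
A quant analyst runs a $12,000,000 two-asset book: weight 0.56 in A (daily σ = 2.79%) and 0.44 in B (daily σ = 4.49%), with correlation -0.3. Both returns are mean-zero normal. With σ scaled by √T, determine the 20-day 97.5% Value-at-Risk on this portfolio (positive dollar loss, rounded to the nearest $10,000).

$2,230,000

σ_p = √(0.56²·2.79² + 0.44²·4.49² + 2·-0.3·0.56·0.44·2.79·4.49) = 2.119%.
σ_{20d} = 2.119% × √20 = 9.476%.
z(97.5%) = 1.960.
VaR = 1.960 × 9.476% = 18.573%; on $12,000,000 that is $2,228,760.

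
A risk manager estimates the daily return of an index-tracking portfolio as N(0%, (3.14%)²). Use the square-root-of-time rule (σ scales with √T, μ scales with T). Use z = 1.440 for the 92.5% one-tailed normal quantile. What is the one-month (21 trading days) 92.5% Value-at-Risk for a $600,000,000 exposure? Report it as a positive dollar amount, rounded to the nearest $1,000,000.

$124,000,000

σ_{21d} = 3.14% × √21 = 14.389%.
VaR = 1.440 × 14.389% = 20.720%.
On $600,000,000: 0.20720 × $600,000,000 = $124,320,000.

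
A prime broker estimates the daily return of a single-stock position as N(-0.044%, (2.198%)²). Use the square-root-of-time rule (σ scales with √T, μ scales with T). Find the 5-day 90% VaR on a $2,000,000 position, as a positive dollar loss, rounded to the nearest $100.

At 90%, z = 1.282.
σ_{5d} = 2.198% × √5 = 4.915%; μ_{5d} = 5 × -0.044% = -0.220%.
VaR = −(-0.220%) + 1.282 × 4.915% = 6.521%.
On $2,000,000: 0.06521 × $2,000,000 = $130,420.

$130,400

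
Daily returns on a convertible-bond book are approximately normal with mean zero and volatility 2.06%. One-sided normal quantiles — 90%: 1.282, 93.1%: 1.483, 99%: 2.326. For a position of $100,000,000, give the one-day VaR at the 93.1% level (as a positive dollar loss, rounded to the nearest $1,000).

VaR = z·σ = 1.483 × 2.06% = 3.055%.
On $100,000,000: 0.03055 × $100,000,000 = $3,055,000.

$3,055,000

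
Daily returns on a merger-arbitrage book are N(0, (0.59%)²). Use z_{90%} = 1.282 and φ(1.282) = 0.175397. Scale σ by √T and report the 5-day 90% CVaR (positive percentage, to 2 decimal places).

σ_{5d} = 0.59% × √5 = 1.319%.
ES multiplier = φ(z)/(1−α) = 0.175397/0.1 = 1.754.
ES = 1.319% × 1.754 = 2.314%.

2.31%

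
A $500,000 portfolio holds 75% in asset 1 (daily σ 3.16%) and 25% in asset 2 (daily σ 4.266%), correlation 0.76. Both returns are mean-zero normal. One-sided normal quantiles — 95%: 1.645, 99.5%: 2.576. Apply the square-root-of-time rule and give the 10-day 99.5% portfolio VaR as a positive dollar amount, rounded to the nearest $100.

σ_p = √(0.75²·3.16² + 0.25²·4.266² + 2·0.76·0.75·0.25·3.16·4.266) = 3.255%.
σ_{10d} = 3.255% × √10 = 10.293%.
VaR = 2.576 × 10.293% = 26.515%; on $500,000 that is $132,575.

$132,600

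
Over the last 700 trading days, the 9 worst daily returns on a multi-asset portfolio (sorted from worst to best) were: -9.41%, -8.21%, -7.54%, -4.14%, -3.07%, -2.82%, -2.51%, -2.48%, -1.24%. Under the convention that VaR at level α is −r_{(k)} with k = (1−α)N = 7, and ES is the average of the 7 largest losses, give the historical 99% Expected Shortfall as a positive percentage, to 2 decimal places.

5.39%

The 7 worst returns sum to -37.70%.
ES = −(-37.70%) / 7 = 5.3857…% ≈ 5.39%.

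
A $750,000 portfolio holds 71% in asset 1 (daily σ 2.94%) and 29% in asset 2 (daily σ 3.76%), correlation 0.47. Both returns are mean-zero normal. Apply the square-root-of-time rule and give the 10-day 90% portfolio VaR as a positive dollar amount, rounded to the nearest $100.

σ_p = √(0.71²·2.94² + 0.29²·3.76² + 2·0.47·0.71·0.29·2.94·3.76) = 2.772%.
σ_{10d} = 2.772% × √10 = 8.766%.
z(90%) = 1.282.
VaR = 1.282 × 8.766% = 11.238%; on $750,000 that is $84,285.

$84,300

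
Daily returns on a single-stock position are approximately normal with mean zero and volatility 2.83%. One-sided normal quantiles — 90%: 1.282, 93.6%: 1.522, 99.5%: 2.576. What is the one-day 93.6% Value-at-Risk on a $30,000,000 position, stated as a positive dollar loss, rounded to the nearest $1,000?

VaR = z·σ = 1.522 × 2.83% = 4.307%.
On $30,000,000: 0.04307 × $30,000,000 = $1,292,100.

$1,292,000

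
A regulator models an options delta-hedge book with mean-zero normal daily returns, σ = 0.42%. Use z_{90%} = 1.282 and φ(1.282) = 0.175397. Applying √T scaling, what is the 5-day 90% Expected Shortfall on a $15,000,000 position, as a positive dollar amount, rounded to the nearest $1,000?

σ_{5d} = 0.42% × √5 = 0.939%.
ES multiplier = φ(z)/(1−α) = 0.175397/0.1 = 1.754.
ES = 0.939% × 1.754 = 1.647%; on $15,000,000: $247,050.

$247,000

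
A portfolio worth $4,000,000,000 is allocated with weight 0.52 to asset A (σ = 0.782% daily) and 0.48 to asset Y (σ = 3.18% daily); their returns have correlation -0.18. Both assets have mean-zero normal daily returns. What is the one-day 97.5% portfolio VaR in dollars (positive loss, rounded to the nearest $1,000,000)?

$118,000,000

σ_p² = 0.52²·0.782² + 0.48²·3.18² + 2·-0.18·0.52·0.48·0.782·3.18 = 2.2718 (%²).
σ_p = √2.2718 = 1.507%.
At 97.5%, z = 1.960.
VaR = 1.960 × 1.507% = 2.954%; on $4,000,000,000 that is $118,160,000.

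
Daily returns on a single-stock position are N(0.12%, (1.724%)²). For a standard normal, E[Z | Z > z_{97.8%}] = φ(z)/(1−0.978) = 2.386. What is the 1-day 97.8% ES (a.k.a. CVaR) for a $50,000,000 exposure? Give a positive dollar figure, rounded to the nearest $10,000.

ES = −(0.12%) + 1.724% × 2.386 = 3.993%.
On $50,000,000: 0.03993 × $50,000,000 = $1,996,500.

$2,000,000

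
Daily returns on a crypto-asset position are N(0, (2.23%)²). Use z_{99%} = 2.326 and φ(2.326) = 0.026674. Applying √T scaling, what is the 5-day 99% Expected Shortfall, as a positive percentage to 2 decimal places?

13.30%

σ_{5d} = 2.23% × √5 = 4.986%.
ES multiplier = φ(z)/(1−α) = 0.026674/0.01 = 2.667.
ES = 4.986% × 2.667 = 13.298%.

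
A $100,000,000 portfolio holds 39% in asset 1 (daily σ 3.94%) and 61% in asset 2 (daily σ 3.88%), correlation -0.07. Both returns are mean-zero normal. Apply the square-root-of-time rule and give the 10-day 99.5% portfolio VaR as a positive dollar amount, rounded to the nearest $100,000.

$22,200,000

σ_p = √(0.39²·3.94² + 0.61²·3.88² + 2·-0.07·0.39·0.61·3.94·3.88) = 2.730%.
σ_{10d} = 2.730% × √10 = 8.633%.
z(99.5%) = 2.576.
VaR = 2.576 × 8.633% = 22.239%; on $100,000,000 that is $22,239,000.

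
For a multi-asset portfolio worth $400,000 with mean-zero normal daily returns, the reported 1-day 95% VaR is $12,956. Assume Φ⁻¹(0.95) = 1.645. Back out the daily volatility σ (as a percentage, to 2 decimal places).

1.97%

VaR as a fraction: $12,956 / $400,000 = 3.239%.
σ = VaR / z = 3.239% / 1.645 = 1.969%.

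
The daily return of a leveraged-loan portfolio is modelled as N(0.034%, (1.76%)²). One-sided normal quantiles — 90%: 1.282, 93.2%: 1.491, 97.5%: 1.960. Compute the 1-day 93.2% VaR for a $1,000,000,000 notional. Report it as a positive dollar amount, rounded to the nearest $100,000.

VaR = −μ + z·σ = −(0.034%) + 1.491 × 1.76% = 2.590%.
On $1,000,000,000: 0.02590 × $1,000,000,000 = $25,900,000.

$25,900,000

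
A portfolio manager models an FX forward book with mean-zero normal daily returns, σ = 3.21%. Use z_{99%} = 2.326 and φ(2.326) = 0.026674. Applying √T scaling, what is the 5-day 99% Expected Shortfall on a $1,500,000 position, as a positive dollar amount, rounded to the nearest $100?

$287,200

σ_{5d} = 3.21% × √5 = 7.178%.
ES multiplier = φ(z)/(1−α) = 0.026674/0.01 = 2.667.
ES = 7.178% × 2.667 = 19.144%; on $1,500,000: $287,160.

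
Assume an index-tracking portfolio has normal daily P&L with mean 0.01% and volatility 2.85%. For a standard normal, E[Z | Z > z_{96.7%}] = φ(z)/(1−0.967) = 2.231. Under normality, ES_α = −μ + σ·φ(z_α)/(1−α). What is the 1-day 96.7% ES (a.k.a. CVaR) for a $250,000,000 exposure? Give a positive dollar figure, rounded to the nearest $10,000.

ES = −(0.01%) + 2.85% × 2.231 = 6.348%.
On $250,000,000: 0.06348 × $250,000,000 = $15,870,000.

$15,870,000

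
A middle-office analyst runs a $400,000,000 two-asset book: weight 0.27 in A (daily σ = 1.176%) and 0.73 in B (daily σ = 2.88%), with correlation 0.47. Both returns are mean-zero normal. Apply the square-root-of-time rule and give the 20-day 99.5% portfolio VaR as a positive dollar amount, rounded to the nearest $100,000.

$104,600,000

σ_p = √(0.27²·1.176² + 0.73²·2.88² + 2·0.47·0.27·0.73·1.176·2.88) = 2.269%.
σ_{20d} = 2.269% × √20 = 10.147%.
z(99.5%) = 2.576.
VaR = 2.576 × 10.147% = 26.139%; on $400,000,000 that is $104,556,000.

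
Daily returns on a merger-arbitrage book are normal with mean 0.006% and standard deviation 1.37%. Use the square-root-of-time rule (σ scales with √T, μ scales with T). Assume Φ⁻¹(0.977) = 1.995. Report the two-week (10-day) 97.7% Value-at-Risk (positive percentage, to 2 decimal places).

8.58%

σ_{10d} = 1.37% × √10 = 4.332%; μ_{10d} = 10 × 0.006% = 0.060%.
VaR = −(0.060%) + 1.995 × 4.332% = 8.582%.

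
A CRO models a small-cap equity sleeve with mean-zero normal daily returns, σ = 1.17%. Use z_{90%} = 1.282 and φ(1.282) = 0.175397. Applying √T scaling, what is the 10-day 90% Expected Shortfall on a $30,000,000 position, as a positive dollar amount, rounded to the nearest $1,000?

σ_{10d} = 1.17% × √10 = 3.700%.
ES multiplier = φ(z)/(1−α) = 0.175397/0.1 = 1.754.
ES = 3.700% × 1.754 = 6.490%; on $30,000,000: $1,947,000.

$1,947,000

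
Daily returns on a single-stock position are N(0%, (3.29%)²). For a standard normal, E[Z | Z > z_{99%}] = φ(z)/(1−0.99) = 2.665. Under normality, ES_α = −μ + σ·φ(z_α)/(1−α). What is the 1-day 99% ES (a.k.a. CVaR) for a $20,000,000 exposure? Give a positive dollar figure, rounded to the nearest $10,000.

$1,750,000

ES = 3.29% × 2.665 = 8.768%.
On $20,000,000: 0.08768 × $20,000,000 = $1,753,600.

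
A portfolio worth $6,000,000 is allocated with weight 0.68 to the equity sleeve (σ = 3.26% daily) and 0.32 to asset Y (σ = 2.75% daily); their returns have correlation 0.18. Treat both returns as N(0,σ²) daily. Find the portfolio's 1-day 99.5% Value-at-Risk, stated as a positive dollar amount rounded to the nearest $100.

$390,700

σ_p² = 0.68²·3.26² + 0.32²·2.75² + 2·0.18·0.68·0.32·3.26·2.75 = 6.3909 (%²).
σ_p = √6.3909 = 2.528%.
At 99.5%, z = 2.576.
VaR = 2.576 × 2.528% = 6.512%; on $6,000,000 that is $390,720.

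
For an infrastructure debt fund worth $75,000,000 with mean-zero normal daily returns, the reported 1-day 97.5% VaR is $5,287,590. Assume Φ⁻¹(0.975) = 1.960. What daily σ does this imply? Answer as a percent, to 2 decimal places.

VaR as a fraction: $5,287,590 / $75,000,000 = 7.050%.
σ = VaR / z = 7.050% / 1.960 = 3.597%.

3.60%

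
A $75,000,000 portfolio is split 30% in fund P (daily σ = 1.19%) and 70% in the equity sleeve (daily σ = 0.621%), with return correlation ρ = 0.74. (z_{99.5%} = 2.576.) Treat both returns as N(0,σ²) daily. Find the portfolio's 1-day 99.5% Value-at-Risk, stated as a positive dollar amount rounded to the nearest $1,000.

$1,428,000

σ_p² = 0.3²·1.19² + 0.7²·0.621² + 2·0.74·0.3·0.7·1.19·0.621 = 0.5461 (%²).
σ_p = √0.5461 = 0.739%.
VaR = 2.576 × 0.739% = 1.904%; on $75,000,000 that is $1,428,000.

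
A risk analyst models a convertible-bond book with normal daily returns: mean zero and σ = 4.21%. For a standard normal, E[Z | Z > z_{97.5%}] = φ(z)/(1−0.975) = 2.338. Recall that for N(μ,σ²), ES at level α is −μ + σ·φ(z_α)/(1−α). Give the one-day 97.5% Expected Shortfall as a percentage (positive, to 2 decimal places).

9.84%

ES = 4.21% × 2.338 = 9.843%.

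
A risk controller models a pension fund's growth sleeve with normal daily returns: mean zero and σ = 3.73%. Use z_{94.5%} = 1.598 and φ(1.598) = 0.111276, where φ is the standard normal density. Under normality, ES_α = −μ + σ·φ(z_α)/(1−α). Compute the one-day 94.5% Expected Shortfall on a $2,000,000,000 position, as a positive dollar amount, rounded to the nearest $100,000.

$150,900,000

Tail multiplier: φ(z)/(1−α) = 0.111276 / 0.055 = 2.023.
ES = 3.73% × 2.023 = 7.546%.
On $2,000,000,000: 0.07546 × $2,000,000,000 = $150,920,000.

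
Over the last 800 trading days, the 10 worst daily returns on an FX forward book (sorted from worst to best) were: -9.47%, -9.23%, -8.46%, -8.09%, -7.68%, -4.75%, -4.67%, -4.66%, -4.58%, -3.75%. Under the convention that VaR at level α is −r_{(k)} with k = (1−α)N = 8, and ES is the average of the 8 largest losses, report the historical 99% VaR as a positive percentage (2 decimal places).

4.66%

k = 8; the 8th lowest return is -4.66%, so VaR = 4.66%.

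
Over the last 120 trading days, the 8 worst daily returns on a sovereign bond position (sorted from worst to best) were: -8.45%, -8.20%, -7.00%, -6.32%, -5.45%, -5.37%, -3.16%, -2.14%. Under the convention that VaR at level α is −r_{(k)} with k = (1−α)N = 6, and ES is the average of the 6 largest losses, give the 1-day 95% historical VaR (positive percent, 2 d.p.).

5.37%

k = 6; the 6th lowest return is -5.37%, so VaR = 5.37%.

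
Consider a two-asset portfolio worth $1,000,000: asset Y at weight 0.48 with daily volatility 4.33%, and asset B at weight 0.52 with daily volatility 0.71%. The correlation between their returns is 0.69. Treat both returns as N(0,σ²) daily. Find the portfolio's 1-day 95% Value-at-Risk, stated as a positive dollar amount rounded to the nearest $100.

σ_p² = 0.48²·4.33² + 0.52²·0.71² + 2·0.69·0.48·0.52·4.33·0.71 = 5.5150 (%²).
σ_p = √5.5150 = 2.348%.
At 95%, z = 1.645.
VaR = 1.645 × 2.348% = 3.862%; on $1,000,000 that is $38,620.

$38,600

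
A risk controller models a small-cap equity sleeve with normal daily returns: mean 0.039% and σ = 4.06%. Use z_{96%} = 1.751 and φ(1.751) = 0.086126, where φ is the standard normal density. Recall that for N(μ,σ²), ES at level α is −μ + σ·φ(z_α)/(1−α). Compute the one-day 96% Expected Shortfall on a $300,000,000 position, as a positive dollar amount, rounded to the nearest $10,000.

Tail multiplier: φ(z)/(1−α) = 0.086126 / 0.04 = 2.153.
ES = −(0.039%) + 4.06% × 2.153 = 8.702%.
On $300,000,000: 0.08702 × $300,000,000 = $26,106,000.

$26,110,000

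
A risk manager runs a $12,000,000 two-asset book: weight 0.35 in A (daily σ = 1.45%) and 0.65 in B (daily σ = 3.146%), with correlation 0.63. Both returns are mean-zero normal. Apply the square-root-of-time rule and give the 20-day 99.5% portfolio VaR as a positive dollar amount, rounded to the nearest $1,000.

$3,314,000

σ_p = √(0.35²·1.45² + 0.65²·3.146² + 2·0.63·0.35·0.65·1.45·3.146) = 2.397%.
σ_{20d} = 2.397% × √20 = 10.720%.
z(99.5%) = 2.576.
VaR = 2.576 × 10.720% = 27.615%; on $12,000,000 that is $3,313,800.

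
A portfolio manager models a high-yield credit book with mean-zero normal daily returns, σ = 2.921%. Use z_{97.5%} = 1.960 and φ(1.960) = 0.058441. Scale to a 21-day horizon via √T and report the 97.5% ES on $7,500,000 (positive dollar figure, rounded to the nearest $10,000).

$2,350,000

σ_{21d} = 2.921% × √21 = 13.386%.
ES multiplier = φ(z)/(1−α) = 0.058441/0.025 = 2.338.
ES = 13.386% × 2.338 = 31.296%; on $7,500,000: $2,347,200.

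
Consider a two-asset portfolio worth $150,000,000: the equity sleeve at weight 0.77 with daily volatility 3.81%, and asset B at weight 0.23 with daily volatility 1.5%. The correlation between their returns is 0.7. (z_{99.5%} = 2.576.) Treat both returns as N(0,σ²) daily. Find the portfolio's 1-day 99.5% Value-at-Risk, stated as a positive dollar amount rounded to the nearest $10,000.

$12,310,000

σ_p² = 0.77²·3.81² + 0.23²·1.5² + 2·0.7·0.77·0.23·3.81·1.5 = 10.1426 (%²).
σ_p = √10.1426 = 3.185%.
VaR = 2.576 × 3.185% = 8.205%; on $150,000,000 that is $12,307,500.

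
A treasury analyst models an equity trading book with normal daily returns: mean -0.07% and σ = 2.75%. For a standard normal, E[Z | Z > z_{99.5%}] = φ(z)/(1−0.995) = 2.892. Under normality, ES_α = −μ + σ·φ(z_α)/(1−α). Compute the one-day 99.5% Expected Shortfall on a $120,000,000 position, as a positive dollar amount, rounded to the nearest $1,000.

$9,628,000

ES = −(-0.07%) + 2.75% × 2.892 = 8.023%.
On $120,000,000: 0.08023 × $120,000,000 = $9,627,600.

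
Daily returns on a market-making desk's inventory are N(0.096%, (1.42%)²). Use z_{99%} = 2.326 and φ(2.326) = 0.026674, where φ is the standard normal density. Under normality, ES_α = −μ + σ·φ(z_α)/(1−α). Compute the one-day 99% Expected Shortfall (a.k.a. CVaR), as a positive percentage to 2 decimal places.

Tail multiplier: φ(z)/(1−α) = 0.026674 / 0.01 = 2.667.
ES = −(0.096%) + 1.42% × 2.667 = 3.691%.

3.69%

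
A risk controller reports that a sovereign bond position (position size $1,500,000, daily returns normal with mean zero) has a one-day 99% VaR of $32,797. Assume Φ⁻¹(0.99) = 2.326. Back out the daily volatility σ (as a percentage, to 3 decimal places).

VaR as a fraction: $32,797 / $1,500,000 = 2.186%.
σ = VaR / z = 2.186% / 2.326 = 0.940%.

0.940%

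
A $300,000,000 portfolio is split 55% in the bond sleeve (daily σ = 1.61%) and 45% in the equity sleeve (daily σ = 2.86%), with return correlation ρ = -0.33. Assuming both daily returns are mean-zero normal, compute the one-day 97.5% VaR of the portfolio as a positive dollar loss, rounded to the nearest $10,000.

$7,640,000

σ_p² = 0.55²·1.61² + 0.45²·2.86² + 2·-0.33·0.55·0.45·1.61·2.86 = 1.6883 (%²).
σ_p = √1.6883 = 1.299%.
At 97.5%, z = 1.960.
VaR = 1.960 × 1.299% = 2.546%; on $300,000,000 that is $7,638,000.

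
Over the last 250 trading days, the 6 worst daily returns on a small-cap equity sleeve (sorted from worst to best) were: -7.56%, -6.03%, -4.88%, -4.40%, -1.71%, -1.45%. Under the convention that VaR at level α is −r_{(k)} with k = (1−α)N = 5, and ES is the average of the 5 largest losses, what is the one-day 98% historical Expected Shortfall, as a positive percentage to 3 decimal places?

The 5 worst returns sum to -24.58%.
ES = −(-24.58%) / 5 = 4.916%.

4.916%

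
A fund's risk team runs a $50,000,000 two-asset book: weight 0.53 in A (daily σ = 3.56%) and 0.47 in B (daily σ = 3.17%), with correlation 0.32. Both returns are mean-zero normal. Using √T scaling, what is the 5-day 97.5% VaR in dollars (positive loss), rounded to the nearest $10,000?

$6,030,000

σ_p = √(0.53²·3.56² + 0.47²·3.17² + 2·0.32·0.53·0.47·3.56·3.17) = 2.753%.
σ_{5d} = 2.753% × √5 = 6.156%.
z(97.5%) = 1.960.
VaR = 1.960 × 6.156% = 12.066%; on $50,000,000 that is $6,033,000.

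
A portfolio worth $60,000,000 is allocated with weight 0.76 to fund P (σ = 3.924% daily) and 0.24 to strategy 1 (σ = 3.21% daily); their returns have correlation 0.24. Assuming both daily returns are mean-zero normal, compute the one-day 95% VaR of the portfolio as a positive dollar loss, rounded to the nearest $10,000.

σ_p² = 0.76²·3.924² + 0.24²·3.21² + 2·0.24·0.76·0.24·3.924·3.21 = 10.5901 (%²).
σ_p = √10.5901 = 3.254%.
At 95%, z = 1.645.
VaR = 1.645 × 3.254% = 5.353%; on $60,000,000 that is $3,211,800.

$3,210,000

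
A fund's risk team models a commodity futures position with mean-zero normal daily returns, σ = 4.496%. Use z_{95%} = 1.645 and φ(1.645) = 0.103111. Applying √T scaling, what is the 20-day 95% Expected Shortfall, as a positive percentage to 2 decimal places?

41.46%

σ_{20d} = 4.496% × √20 = 20.107%.
ES multiplier = φ(z)/(1−α) = 0.103111/0.05 = 2.062.
ES = 20.107% × 2.062 = 41.461%.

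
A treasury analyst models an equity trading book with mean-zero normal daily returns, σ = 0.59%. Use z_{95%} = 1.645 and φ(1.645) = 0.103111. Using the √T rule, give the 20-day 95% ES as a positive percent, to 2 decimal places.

5.44%

σ_{20d} = 0.59% × √20 = 2.639%.
ES multiplier = φ(z)/(1−α) = 0.103111/0.05 = 2.062.
ES = 2.639% × 2.062 = 5.442%.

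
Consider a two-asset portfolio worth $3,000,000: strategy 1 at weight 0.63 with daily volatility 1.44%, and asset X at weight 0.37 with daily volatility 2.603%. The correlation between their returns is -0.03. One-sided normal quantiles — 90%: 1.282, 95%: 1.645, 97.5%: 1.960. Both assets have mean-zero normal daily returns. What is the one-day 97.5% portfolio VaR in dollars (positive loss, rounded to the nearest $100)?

$76,600

σ_p² = 0.63²·1.44² + 0.37²·2.603² + 2·-0.03·0.63·0.37·1.44·2.603 = 1.6982 (%²).
σ_p = √1.6982 = 1.303%.
VaR = 1.960 × 1.303% = 2.554%; on $3,000,000 that is $76,620.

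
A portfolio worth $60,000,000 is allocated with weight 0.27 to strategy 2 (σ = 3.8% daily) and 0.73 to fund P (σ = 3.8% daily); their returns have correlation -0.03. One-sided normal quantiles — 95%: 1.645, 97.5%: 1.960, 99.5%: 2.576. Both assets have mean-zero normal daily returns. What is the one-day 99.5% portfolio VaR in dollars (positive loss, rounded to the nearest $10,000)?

σ_p² = 0.27²·3.8² + 0.73²·3.8² + 2·-0.03·0.27·0.73·3.8·3.8 = 8.5770 (%²).
σ_p = √8.5770 = 2.929%.
VaR = 2.576 × 2.929% = 7.545%; on $60,000,000 that is $4,527,000.

$4,530,000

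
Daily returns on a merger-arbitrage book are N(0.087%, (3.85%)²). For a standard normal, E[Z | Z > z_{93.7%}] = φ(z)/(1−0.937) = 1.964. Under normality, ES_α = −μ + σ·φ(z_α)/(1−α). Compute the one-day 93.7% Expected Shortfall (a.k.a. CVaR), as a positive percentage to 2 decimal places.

ES = −(0.087%) + 3.85% × 1.964 = 7.474%.

7.47%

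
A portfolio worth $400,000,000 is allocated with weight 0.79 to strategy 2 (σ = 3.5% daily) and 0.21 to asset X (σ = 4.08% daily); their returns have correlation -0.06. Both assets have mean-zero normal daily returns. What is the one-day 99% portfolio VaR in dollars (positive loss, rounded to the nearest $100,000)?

$26,500,000

σ_p² = 0.79²·3.5² + 0.21²·4.08² + 2·-0.06·0.79·0.21·3.5·4.08 = 8.0950 (%²).
σ_p = √8.0950 = 2.845%.
At 99%, z = 2.326.
VaR = 2.326 × 2.845% = 6.617%; on $400,000,000 that is $26,468,000.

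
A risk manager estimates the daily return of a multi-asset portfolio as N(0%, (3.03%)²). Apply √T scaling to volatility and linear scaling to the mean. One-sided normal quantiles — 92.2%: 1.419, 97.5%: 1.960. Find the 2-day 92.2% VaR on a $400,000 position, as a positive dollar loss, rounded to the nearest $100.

σ_{2d} = 3.03% × √2 = 4.285%.
VaR = 1.419 × 4.285% = 6.080%.
On $400,000: 0.06080 × $400,000 = $24,320.

$24,300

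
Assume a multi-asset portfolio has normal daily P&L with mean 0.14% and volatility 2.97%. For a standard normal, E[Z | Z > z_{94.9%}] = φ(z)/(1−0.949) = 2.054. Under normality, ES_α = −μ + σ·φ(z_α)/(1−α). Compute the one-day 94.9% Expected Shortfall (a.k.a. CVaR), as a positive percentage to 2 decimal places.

ES = −(0.14%) + 2.97% × 2.054 = 5.960%.

5.96%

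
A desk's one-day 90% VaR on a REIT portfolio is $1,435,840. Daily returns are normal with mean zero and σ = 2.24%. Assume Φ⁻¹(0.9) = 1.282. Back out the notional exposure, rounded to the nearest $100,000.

$50,000,000

VaR as a fraction of value: z·σ = 1.282 × 2.24% = 2.87168%.
Position = $1,435,840 / 0.0287168 = $50,000,000.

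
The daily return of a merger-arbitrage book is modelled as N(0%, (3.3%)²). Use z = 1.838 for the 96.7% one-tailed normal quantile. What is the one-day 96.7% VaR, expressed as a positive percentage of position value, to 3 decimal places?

6.065%

VaR = z·σ = 1.838 × 3.3% = 6.065%.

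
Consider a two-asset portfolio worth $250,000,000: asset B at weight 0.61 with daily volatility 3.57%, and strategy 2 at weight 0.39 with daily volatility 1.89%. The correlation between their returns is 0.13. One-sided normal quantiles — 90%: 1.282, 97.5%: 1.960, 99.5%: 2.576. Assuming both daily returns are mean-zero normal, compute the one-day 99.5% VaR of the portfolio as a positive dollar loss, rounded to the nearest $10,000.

σ_p² = 0.61²·3.57² + 0.39²·1.89² + 2·0.13·0.61·0.39·3.57·1.89 = 5.7030 (%²).
σ_p = √5.7030 = 2.388%.
VaR = 2.576 × 2.388% = 6.151%; on $250,000,000 that is $15,377,500.

$15,380,000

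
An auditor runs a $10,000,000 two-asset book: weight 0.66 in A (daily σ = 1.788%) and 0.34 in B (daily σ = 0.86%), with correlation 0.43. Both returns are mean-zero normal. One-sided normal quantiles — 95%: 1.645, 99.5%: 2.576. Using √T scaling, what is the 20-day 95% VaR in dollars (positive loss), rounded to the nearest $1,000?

σ_p = √(0.66²·1.788² + 0.34²·0.86² + 2·0.43·0.66·0.34·1.788·0.86) = 1.332%.
σ_{20d} = 1.332% × √20 = 5.957%.
VaR = 1.645 × 5.957% = 9.799%; on $10,000,000 that is $979,900.

$980,000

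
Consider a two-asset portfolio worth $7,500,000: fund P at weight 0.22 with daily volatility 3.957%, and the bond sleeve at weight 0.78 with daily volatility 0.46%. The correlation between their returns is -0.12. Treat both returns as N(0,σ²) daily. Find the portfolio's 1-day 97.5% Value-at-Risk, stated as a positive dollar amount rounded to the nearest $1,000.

$132,000

σ_p² = 0.22²·3.957² + 0.78²·0.46² + 2·-0.12·0.22·0.78·3.957·0.46 = 0.8116 (%²).
σ_p = √0.8116 = 0.901%.
At 97.5%, z = 1.960.
VaR = 1.960 × 0.901% = 1.766%; on $7,500,000 that is $132,450.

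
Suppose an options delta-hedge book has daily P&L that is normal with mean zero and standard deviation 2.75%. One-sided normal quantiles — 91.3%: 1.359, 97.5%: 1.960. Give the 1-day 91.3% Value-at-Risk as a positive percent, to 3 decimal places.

3.737%

VaR = z·σ = 1.359 × 2.75% = 3.737%.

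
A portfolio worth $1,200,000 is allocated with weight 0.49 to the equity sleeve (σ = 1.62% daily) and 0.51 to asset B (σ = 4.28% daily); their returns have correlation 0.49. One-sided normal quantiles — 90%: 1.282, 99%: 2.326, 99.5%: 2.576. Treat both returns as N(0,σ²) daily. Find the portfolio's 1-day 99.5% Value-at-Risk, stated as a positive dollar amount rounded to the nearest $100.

σ_p² = 0.49²·1.62² + 0.51²·4.28² + 2·0.49·0.49·0.51·1.62·4.28 = 7.0928 (%²).
σ_p = √7.0928 = 2.663%.
VaR = 2.576 × 2.663% = 6.860%; on $1,200,000 that is $82,320.

$82,300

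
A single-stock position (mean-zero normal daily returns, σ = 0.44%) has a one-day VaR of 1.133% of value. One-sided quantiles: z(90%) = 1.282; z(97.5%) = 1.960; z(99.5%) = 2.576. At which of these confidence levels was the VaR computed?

Implied z = VaR/σ = 1.133 / 0.44 = 2.575.
This matches z(99.5%) = 2.576.

99.5%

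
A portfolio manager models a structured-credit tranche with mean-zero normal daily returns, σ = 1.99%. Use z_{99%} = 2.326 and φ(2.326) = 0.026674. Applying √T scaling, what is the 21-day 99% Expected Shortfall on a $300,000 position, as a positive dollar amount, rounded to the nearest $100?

σ_{21d} = 1.99% × √21 = 9.119%.
ES multiplier = φ(z)/(1−α) = 0.026674/0.01 = 2.667.
ES = 9.119% × 2.667 = 24.320%; on $300,000: $72,960.

$73,000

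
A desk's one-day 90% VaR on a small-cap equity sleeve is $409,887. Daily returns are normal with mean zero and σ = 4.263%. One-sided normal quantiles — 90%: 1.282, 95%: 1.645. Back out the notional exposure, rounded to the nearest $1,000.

$7,500,000

VaR as a fraction of value: z·σ = 1.282 × 4.263% = 5.46517%.
Position = $409,887 / 0.0546517 = $7,499,992.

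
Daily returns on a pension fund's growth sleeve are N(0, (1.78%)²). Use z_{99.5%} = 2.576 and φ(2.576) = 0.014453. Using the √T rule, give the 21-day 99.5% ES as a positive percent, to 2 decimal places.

23.58%

σ_{21d} = 1.78% × √21 = 8.157%.
ES multiplier = φ(z)/(1−α) = 0.014453/0.005 = 2.891.
ES = 8.157% × 2.891 = 23.582%.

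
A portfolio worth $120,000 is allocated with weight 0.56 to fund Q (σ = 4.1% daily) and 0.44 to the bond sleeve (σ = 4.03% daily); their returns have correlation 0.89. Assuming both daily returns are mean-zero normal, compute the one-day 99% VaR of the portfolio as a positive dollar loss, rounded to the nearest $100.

σ_p² = 0.56²·4.1² + 0.44²·4.03² + 2·0.89·0.56·0.44·4.1·4.03 = 15.6627 (%²).
σ_p = √15.6627 = 3.958%.
At 99%, z = 2.326.
VaR = 2.326 × 3.958% = 9.206%; on $120,000 that is $11,047.

$11,000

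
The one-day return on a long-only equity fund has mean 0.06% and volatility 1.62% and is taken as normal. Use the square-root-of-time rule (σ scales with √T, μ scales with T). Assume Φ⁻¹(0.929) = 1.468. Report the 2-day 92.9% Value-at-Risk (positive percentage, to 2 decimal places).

σ_{2d} = 1.62% × √2 = 2.291%; μ_{2d} = 2 × 0.06% = 0.120%.
VaR = −(0.120%) + 1.468 × 2.291% = 3.243%.

3.24%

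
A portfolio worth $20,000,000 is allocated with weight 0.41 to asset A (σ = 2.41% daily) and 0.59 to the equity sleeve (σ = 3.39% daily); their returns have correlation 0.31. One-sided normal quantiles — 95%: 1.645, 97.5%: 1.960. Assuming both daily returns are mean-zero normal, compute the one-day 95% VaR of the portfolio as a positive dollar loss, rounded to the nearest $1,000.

$819,000

σ_p² = 0.41²·2.41² + 0.59²·3.39² + 2·0.31·0.41·0.59·2.41·3.39 = 6.2020 (%²).
σ_p = √6.2020 = 2.490%.
VaR = 1.645 × 2.490% = 4.096%; on $20,000,000 that is $819,200.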